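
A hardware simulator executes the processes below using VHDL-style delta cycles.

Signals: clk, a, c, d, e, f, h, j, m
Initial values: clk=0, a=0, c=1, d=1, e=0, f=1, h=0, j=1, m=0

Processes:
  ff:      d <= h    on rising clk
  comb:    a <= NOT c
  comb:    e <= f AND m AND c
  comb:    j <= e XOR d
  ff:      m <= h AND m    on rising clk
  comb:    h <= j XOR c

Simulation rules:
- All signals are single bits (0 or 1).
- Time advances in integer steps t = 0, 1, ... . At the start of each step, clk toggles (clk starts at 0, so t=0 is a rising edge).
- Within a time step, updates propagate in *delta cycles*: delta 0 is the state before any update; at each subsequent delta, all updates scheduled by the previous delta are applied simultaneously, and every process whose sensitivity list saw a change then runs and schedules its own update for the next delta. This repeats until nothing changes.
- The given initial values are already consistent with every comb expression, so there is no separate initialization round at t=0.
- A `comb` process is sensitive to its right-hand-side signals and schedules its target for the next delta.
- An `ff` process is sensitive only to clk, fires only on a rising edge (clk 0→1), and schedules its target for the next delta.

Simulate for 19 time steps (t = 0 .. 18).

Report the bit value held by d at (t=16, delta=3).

0

t=0 Δ0: h=0 f=1 j=1 a=0 clk=0 e=0 m=0 d=1 c=1
  Δ1: clk:0→1
  Δ2: d:1→0
  Δ3: j:1→0
  Δ4: h:0→1
  (4Δ to stable)
t=1 Δ0: h=1 f=1 j=0 a=0 clk=1 e=0 m=0 d=0 c=1
  Δ1: clk:1→0
  (1Δ to stable)
t=2 Δ0: h=1 f=1 j=0 a=0 clk=0 e=0 m=0 d=0 c=1
  Δ1: clk:0→1
  Δ2: d:0→1
  Δ3: j:0→1
  Δ4: h:1→0
  (4Δ to stable)
t=3 Δ0: h=0 f=1 j=1 a=0 clk=1 e=0 m=0 d=1 c=1
  Δ1: clk:1→0
  (1Δ to stable)
t=4 Δ0: h=0 f=1 j=1 a=0 clk=0 e=0 m=0 d=1 c=1
  Δ1: clk:0→1
  Δ2: d:1→0
  Δ3: j:1→0
  Δ4: h:0→1
  (4Δ to stable)
t=5 Δ0: h=1 f=1 j=0 a=0 clk=1 e=0 m=0 d=0 c=1
  Δ1: clk:1→0
  (1Δ to stable)
t=6 Δ0: h=1 f=1 j=0 a=0 clk=0 e=0 m=0 d=0 c=1
  Δ1: clk:0→1
  Δ2: d:0→1
  Δ3: j:0→1
  Δ4: h:1→0
  (4Δ to stable)
t=7 Δ0: h=0 f=1 j=1 a=0 clk=1 e=0 m=0 d=1 c=1
  Δ1: clk:1→0
  (1Δ to stable)
t=8 Δ0: h=0 f=1 j=1 a=0 clk=0 e=0 m=0 d=1 c=1
  Δ1: clk:0→1
  Δ2: d:1→0
  Δ3: j:1→0
  Δ4: h:0→1
  (4Δ to stable)
t=9 Δ0: h=1 f=1 j=0 a=0 clk=1 e=0 m=0 d=0 c=1
  Δ1: clk:1→0
  (1Δ to stable)
t=10 Δ0: h=1 f=1 j=0 a=0 clk=0 e=0 m=0 d=0 c=1
  Δ1: clk:0→1
  Δ2: d:0→1
  Δ3: j:0→1
  Δ4: h:1→0
  (4Δ to stable)
t=11 Δ0: h=0 f=1 j=1 a=0 clk=1 e=0 m=0 d=1 c=1
  Δ1: clk:1→0
  (1Δ to stable)
t=12 Δ0: h=0 f=1 j=1 a=0 clk=0 e=0 m=0 d=1 c=1
  Δ1: clk:0→1
  Δ2: d:1→0
  Δ3: j:1→0
  Δ4: h:0→1
  (4Δ to stable)
t=13 Δ0: h=1 f=1 j=0 a=0 clk=1 e=0 m=0 d=0 c=1
  Δ1: clk:1→0
  (1Δ to stable)
t=14 Δ0: h=1 f=1 j=0 a=0 clk=0 e=0 m=0 d=0 c=1
  Δ1: clk:0→1
  Δ2: d:0→1
  Δ3: j:0→1
  Δ4: h:1→0
  (4Δ to stable)
t=15 Δ0: h=0 f=1 j=1 a=0 clk=1 e=0 m=0 d=1 c=1
  Δ1: clk:1→0
  (1Δ to stable)
t=16 Δ0: h=0 f=1 j=1 a=0 clk=0 e=0 m=0 d=1 c=1
  Δ1: clk:0→1
  Δ2: d:1→0
  Δ3: j:1→0
  Δ4: h:0→1
  (4Δ to stable)
t=17 Δ0: h=1 f=1 j=0 a=0 clk=1 e=0 m=0 d=0 c=1
  Δ1: clk:1→0
  (1Δ to stable)
t=18 Δ0: h=1 f=1 j=0 a=0 clk=0 e=0 m=0 d=0 c=1
  Δ1: clk:0→1
  Δ2: d:0→1
  Δ3: j:0→1
  Δ4: h:1→0
  (4Δ to stable)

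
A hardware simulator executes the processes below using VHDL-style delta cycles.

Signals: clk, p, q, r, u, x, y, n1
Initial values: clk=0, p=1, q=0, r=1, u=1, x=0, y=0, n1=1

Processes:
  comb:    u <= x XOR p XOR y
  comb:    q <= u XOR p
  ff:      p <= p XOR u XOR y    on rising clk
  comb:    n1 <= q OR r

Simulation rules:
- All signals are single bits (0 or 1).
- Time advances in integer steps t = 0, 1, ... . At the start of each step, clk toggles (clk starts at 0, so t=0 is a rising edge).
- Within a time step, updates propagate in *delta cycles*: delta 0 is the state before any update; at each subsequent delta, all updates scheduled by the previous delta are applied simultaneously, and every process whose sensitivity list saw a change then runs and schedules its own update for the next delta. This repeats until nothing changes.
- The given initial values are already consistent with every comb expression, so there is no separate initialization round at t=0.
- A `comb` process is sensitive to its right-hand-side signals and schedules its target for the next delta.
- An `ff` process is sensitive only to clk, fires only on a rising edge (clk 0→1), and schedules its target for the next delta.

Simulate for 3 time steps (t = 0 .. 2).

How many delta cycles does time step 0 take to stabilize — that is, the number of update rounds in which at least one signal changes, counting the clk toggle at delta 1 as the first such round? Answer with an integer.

4

t0.Δ0 clk=0 x=0 n1=1 q=0 r=1 y=0 u=1 p=1
t0.Δ1 clk=1 x=0 n1=1 q=0 r=1 y=0 u=1 p=1
t0.Δ2 clk=1 x=0 n1=1 q=0 r=1 y=0 u=1 p=0
t0.Δ3 clk=1 x=0 n1=1 q=1 r=1 y=0 u=0 p=0
t0.Δ4 clk=1 x=0 n1=1 q=0 r=1 y=0 u=0 p=0
t1.Δ0 clk=1 x=0 n1=1 q=0 r=1 y=0 u=0 p=0
t1.Δ1 clk=0 x=0 n1=1 q=0 r=1 y=0 u=0 p=0
t2.Δ0 clk=0 x=0 n1=1 q=0 r=1 y=0 u=0 p=0
t2.Δ1 clk=1 x=0 n1=1 q=0 r=1 y=0 u=0 p=0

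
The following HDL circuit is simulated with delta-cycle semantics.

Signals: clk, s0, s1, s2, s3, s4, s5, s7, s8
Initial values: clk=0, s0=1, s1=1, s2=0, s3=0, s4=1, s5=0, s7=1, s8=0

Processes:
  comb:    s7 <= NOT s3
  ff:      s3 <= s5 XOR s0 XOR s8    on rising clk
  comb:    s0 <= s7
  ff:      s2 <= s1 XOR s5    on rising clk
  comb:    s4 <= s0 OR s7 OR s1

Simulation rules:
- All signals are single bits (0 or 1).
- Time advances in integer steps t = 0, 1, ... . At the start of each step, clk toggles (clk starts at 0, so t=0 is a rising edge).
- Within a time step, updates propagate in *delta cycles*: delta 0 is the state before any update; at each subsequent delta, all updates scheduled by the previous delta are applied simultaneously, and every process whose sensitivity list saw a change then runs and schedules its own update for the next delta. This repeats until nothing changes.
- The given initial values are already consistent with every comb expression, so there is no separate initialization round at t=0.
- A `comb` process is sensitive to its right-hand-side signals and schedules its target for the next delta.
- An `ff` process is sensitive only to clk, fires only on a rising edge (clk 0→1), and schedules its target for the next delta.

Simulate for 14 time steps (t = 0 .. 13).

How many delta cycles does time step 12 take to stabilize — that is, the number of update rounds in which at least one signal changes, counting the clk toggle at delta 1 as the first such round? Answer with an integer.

[bits: s4,s3,s2,s5,clk,s7,s1,s0,s8]
t=0: Δ0=100001110 Δ1=100011110 Δ2=111011110 Δ3=111010110 Δ4=111010100 | 4Δ
t=1: Δ0=111010100 Δ1=111000100 | 1Δ
t=2: Δ0=111000100 Δ1=111010100 Δ2=101010100 Δ3=101011100 Δ4=101011110 | 4Δ
t=3: Δ0=101011110 Δ1=101001110 | 1Δ
t=4: Δ0=101001110 Δ1=101011110 Δ2=111011110 Δ3=111010110 Δ4=111010100 | 4Δ
t=5: Δ0=111010100 Δ1=111000100 | 1Δ
t=6: Δ0=111000100 Δ1=111010100 Δ2=101010100 Δ3=101011100 Δ4=101011110 | 4Δ
t=7: Δ0=101011110 Δ1=101001110 | 1Δ
t=8: Δ0=101001110 Δ1=101011110 Δ2=111011110 Δ3=111010110 Δ4=111010100 | 4Δ
t=9: Δ0=111010100 Δ1=111000100 | 1Δ
t=10: Δ0=111000100 Δ1=111010100 Δ2=101010100 Δ3=101011100 Δ4=101011110 | 4Δ
t=11: Δ0=101011110 Δ1=101001110 | 1Δ
t=12: Δ0=101001110 Δ1=101011110 Δ2=111011110 Δ3=111010110 Δ4=111010100 | 4Δ
t=13: Δ0=111010100 Δ1=111000100 | 1Δ

4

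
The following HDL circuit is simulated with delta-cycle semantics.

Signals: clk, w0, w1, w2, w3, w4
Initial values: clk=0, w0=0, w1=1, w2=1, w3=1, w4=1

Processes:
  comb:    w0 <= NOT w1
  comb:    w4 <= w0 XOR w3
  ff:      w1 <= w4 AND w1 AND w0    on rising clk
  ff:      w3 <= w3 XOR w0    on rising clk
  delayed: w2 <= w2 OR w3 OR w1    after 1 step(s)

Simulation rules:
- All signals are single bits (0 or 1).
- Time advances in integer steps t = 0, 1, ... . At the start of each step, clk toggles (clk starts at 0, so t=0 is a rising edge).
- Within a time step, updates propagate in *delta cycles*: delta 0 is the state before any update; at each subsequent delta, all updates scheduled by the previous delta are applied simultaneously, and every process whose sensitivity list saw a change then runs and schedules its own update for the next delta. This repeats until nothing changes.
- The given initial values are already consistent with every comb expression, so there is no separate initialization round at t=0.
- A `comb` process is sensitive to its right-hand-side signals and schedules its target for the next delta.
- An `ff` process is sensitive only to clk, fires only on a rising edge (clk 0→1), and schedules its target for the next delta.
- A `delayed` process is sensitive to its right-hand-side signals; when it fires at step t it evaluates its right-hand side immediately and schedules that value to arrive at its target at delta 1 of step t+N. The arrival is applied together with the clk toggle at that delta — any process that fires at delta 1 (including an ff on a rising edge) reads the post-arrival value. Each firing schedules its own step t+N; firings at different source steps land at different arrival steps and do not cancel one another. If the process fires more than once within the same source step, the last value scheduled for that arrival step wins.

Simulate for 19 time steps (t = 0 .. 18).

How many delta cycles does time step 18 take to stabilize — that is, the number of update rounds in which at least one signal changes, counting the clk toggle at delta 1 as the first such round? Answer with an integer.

t0.Δ0 w0=0 clk=0 w2=1 w4=1 w3=1 w1=1
t0.Δ1 w0=0 clk=1 w2=1 w4=1 w3=1 w1=1
t0.Δ2 w0=0 clk=1 w2=1 w4=1 w3=1 w1=0
t0.Δ3 w0=1 clk=1 w2=1 w4=1 w3=1 w1=0
t0.Δ4 w0=1 clk=1 w2=1 w4=0 w3=1 w1=0
t1.Δ0 w0=1 clk=1 w2=1 w4=0 w3=1 w1=0
t1.Δ1 w0=1 clk=0 w2=1 w4=0 w3=1 w1=0
t2.Δ0 w0=1 clk=0 w2=1 w4=0 w3=1 w1=0
t2.Δ1 w0=1 clk=1 w2=1 w4=0 w3=1 w1=0
t2.Δ2 w0=1 clk=1 w2=1 w4=0 w3=0 w1=0
t2.Δ3 w0=1 clk=1 w2=1 w4=1 w3=0 w1=0
t3.Δ0 w0=1 clk=1 w2=1 w4=1 w3=0 w1=0
t3.Δ1 w0=1 clk=0 w2=1 w4=1 w3=0 w1=0
t4.Δ0 w0=1 clk=0 w2=1 w4=1 w3=0 w1=0
t4.Δ1 w0=1 clk=1 w2=1 w4=1 w3=0 w1=0
t4.Δ2 w0=1 clk=1 w2=1 w4=1 w3=1 w1=0
t4.Δ3 w0=1 clk=1 w2=1 w4=0 w3=1 w1=0
t5.Δ0 w0=1 clk=1 w2=1 w4=0 w3=1 w1=0
t5.Δ1 w0=1 clk=0 w2=1 w4=0 w3=1 w1=0
t6.Δ0 w0=1 clk=0 w2=1 w4=0 w3=1 w1=0
t6.Δ1 w0=1 clk=1 w2=1 w4=0 w3=1 w1=0
t6.Δ2 w0=1 clk=1 w2=1 w4=0 w3=0 w1=0
t6.Δ3 w0=1 clk=1 w2=1 w4=1 w3=0 w1=0
t7.Δ0 w0=1 clk=1 w2=1 w4=1 w3=0 w1=0
t7.Δ1 w0=1 clk=0 w2=1 w4=1 w3=0 w1=0
t8.Δ0 w0=1 clk=0 w2=1 w4=1 w3=0 w1=0
t8.Δ1 w0=1 clk=1 w2=1 w4=1 w3=0 w1=0
t8.Δ2 w0=1 clk=1 w2=1 w4=1 w3=1 w1=0
t8.Δ3 w0=1 clk=1 w2=1 w4=0 w3=1 w1=0
t9.Δ0 w0=1 clk=1 w2=1 w4=0 w3=1 w1=0
t9.Δ1 w0=1 clk=0 w2=1 w4=0 w3=1 w1=0
t10.Δ0 w0=1 clk=0 w2=1 w4=0 w3=1 w1=0
t10.Δ1 w0=1 clk=1 w2=1 w4=0 w3=1 w1=0
t10.Δ2 w0=1 clk=1 w2=1 w4=0 w3=0 w1=0
t10.Δ3 w0=1 clk=1 w2=1 w4=1 w3=0 w1=0
t11.Δ0 w0=1 clk=1 w2=1 w4=1 w3=0 w1=0
t11.Δ1 w0=1 clk=0 w2=1 w4=1 w3=0 w1=0
t12.Δ0 w0=1 clk=0 w2=1 w4=1 w3=0 w1=0
t12.Δ1 w0=1 clk=1 w2=1 w4=1 w3=0 w1=0
t12.Δ2 w0=1 clk=1 w2=1 w4=1 w3=1 w1=0
t12.Δ3 w0=1 clk=1 w2=1 w4=0 w3=1 w1=0
t13.Δ0 w0=1 clk=1 w2=1 w4=0 w3=1 w1=0
t13.Δ1 w0=1 clk=0 w2=1 w4=0 w3=1 w1=0
t14.Δ0 w0=1 clk=0 w2=1 w4=0 w3=1 w1=0
t14.Δ1 w0=1 clk=1 w2=1 w4=0 w3=1 w1=0
t14.Δ2 w0=1 clk=1 w2=1 w4=0 w3=0 w1=0
t14.Δ3 w0=1 clk=1 w2=1 w4=1 w3=0 w1=0
t15.Δ0 w0=1 clk=1 w2=1 w4=1 w3=0 w1=0
t15.Δ1 w0=1 clk=0 w2=1 w4=1 w3=0 w1=0
t16.Δ0 w0=1 clk=0 w2=1 w4=1 w3=0 w1=0
t16.Δ1 w0=1 clk=1 w2=1 w4=1 w3=0 w1=0
t16.Δ2 w0=1 clk=1 w2=1 w4=1 w3=1 w1=0
t16.Δ3 w0=1 clk=1 w2=1 w4=0 w3=1 w1=0
t17.Δ0 w0=1 clk=1 w2=1 w4=0 w3=1 w1=0
t17.Δ1 w0=1 clk=0 w2=1 w4=0 w3=1 w1=0
t18.Δ0 w0=1 clk=0 w2=1 w4=0 w3=1 w1=0
t18.Δ1 w0=1 clk=1 w2=1 w4=0 w3=1 w1=0
t18.Δ2 w0=1 clk=1 w2=1 w4=0 w3=0 w1=0
t18.Δ3 w0=1 clk=1 w2=1 w4=1 w3=0 w1=0

3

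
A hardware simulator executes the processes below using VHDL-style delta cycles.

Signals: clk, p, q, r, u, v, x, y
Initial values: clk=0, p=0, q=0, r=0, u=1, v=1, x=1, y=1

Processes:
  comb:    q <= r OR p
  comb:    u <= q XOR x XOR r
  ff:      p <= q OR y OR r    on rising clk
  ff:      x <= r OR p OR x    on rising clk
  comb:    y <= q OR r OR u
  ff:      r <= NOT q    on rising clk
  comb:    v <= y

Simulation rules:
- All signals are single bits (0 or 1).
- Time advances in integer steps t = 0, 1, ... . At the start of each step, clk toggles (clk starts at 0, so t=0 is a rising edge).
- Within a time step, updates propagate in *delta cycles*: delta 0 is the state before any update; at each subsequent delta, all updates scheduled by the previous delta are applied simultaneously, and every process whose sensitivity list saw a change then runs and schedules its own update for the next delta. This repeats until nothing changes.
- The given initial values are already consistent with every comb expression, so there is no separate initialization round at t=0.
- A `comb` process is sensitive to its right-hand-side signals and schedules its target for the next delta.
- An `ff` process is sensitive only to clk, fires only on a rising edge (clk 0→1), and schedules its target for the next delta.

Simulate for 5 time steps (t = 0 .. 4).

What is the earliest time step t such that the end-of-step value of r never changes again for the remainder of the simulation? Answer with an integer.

[bits: u,p,q,r,clk,x,y,v]
t=0: Δ0=10000111 Δ1=10001111 Δ2=11011111 Δ3=01111111 Δ4=11111111 | 4Δ
t=1: Δ0=11111111 Δ1=11110111 | 1Δ
t=2: Δ0=11110111 Δ1=11111111 Δ2=11101111 Δ3=01101111 | 3Δ
t=3: Δ0=01101111 Δ1=01100111 | 1Δ
t=4: Δ0=01100111 Δ1=01101111 | 1Δ

2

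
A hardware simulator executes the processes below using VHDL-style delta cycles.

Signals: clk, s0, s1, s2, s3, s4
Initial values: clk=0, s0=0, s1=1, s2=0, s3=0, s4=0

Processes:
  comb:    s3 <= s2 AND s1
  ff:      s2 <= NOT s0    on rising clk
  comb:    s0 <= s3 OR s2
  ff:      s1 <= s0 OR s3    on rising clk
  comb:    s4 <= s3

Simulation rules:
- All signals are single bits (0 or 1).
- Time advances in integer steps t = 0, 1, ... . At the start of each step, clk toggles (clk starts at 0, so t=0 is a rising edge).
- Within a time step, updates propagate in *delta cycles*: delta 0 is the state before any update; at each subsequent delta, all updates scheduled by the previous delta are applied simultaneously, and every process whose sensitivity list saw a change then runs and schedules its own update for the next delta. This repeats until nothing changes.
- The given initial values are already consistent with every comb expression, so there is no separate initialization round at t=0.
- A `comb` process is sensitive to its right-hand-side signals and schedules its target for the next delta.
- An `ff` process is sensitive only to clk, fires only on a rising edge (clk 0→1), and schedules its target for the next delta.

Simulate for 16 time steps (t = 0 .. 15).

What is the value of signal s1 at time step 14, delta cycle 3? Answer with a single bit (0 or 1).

t0.Δ0 s1=1 s4=0 s3=0 s0=0 s2=0 clk=0
t0.Δ1 s1=1 s4=0 s3=0 s0=0 s2=0 clk=1
t0.Δ2 s1=0 s4=0 s3=0 s0=0 s2=1 clk=1
t0.Δ3 s1=0 s4=0 s3=0 s0=1 s2=1 clk=1
t1.Δ0 s1=0 s4=0 s3=0 s0=1 s2=1 clk=1
t1.Δ1 s1=0 s4=0 s3=0 s0=1 s2=1 clk=0
t2.Δ0 s1=0 s4=0 s3=0 s0=1 s2=1 clk=0
t2.Δ1 s1=0 s4=0 s3=0 s0=1 s2=1 clk=1
t2.Δ2 s1=1 s4=0 s3=0 s0=1 s2=0 clk=1
t2.Δ3 s1=1 s4=0 s3=0 s0=0 s2=0 clk=1
t3.Δ0 s1=1 s4=0 s3=0 s0=0 s2=0 clk=1
t3.Δ1 s1=1 s4=0 s3=0 s0=0 s2=0 clk=0
t4.Δ0 s1=1 s4=0 s3=0 s0=0 s2=0 clk=0
t4.Δ1 s1=1 s4=0 s3=0 s0=0 s2=0 clk=1
t4.Δ2 s1=0 s4=0 s3=0 s0=0 s2=1 clk=1
t4.Δ3 s1=0 s4=0 s3=0 s0=1 s2=1 clk=1
t5.Δ0 s1=0 s4=0 s3=0 s0=1 s2=1 clk=1
t5.Δ1 s1=0 s4=0 s3=0 s0=1 s2=1 clk=0
t6.Δ0 s1=0 s4=0 s3=0 s0=1 s2=1 clk=0
t6.Δ1 s1=0 s4=0 s3=0 s0=1 s2=1 clk=1
t6.Δ2 s1=1 s4=0 s3=0 s0=1 s2=0 clk=1
t6.Δ3 s1=1 s4=0 s3=0 s0=0 s2=0 clk=1
t7.Δ0 s1=1 s4=0 s3=0 s0=0 s2=0 clk=1
t7.Δ1 s1=1 s4=0 s3=0 s0=0 s2=0 clk=0
t8.Δ0 s1=1 s4=0 s3=0 s0=0 s2=0 clk=0
t8.Δ1 s1=1 s4=0 s3=0 s0=0 s2=0 clk=1
t8.Δ2 s1=0 s4=0 s3=0 s0=0 s2=1 clk=1
t8.Δ3 s1=0 s4=0 s3=0 s0=1 s2=1 clk=1
t9.Δ0 s1=0 s4=0 s3=0 s0=1 s2=1 clk=1
t9.Δ1 s1=0 s4=0 s3=0 s0=1 s2=1 clk=0
t10.Δ0 s1=0 s4=0 s3=0 s0=1 s2=1 clk=0
t10.Δ1 s1=0 s4=0 s3=0 s0=1 s2=1 clk=1
t10.Δ2 s1=1 s4=0 s3=0 s0=1 s2=0 clk=1
t10.Δ3 s1=1 s4=0 s3=0 s0=0 s2=0 clk=1
t11.Δ0 s1=1 s4=0 s3=0 s0=0 s2=0 clk=1
t11.Δ1 s1=1 s4=0 s3=0 s0=0 s2=0 clk=0
t12.Δ0 s1=1 s4=0 s3=0 s0=0 s2=0 clk=0
t12.Δ1 s1=1 s4=0 s3=0 s0=0 s2=0 clk=1
t12.Δ2 s1=0 s4=0 s3=0 s0=0 s2=1 clk=1
t12.Δ3 s1=0 s4=0 s3=0 s0=1 s2=1 clk=1
t13.Δ0 s1=0 s4=0 s3=0 s0=1 s2=1 clk=1
t13.Δ1 s1=0 s4=0 s3=0 s0=1 s2=1 clk=0
t14.Δ0 s1=0 s4=0 s3=0 s0=1 s2=1 clk=0
t14.Δ1 s1=0 s4=0 s3=0 s0=1 s2=1 clk=1
t14.Δ2 s1=1 s4=0 s3=0 s0=1 s2=0 clk=1
t14.Δ3 s1=1 s4=0 s3=0 s0=0 s2=0 clk=1
t15.Δ0 s1=1 s4=0 s3=0 s0=0 s2=0 clk=1
t15.Δ1 s1=1 s4=0 s3=0 s0=0 s2=0 clk=0

1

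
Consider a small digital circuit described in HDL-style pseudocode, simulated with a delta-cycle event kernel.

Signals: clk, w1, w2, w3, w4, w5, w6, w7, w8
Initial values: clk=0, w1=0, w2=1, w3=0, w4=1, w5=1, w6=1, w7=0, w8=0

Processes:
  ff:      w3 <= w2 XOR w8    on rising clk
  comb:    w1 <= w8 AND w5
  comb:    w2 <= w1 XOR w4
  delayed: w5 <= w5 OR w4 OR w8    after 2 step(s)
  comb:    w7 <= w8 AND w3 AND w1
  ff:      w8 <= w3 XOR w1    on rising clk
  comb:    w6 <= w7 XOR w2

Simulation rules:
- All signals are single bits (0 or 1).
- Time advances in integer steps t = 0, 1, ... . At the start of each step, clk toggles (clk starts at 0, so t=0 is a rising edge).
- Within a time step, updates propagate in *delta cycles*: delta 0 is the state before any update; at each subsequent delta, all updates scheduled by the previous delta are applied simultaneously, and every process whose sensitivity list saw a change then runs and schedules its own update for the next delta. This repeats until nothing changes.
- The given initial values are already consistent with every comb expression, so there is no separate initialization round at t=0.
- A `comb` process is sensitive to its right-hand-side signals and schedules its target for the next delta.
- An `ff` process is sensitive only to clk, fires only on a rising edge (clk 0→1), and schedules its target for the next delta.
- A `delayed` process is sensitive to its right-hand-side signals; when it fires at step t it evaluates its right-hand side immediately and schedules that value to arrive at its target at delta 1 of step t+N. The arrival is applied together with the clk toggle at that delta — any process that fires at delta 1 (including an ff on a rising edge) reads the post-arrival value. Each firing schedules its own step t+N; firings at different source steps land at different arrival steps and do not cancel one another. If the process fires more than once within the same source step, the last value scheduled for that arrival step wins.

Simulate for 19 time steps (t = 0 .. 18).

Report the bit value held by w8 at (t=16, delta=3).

0

[bits: w4,w8,w5,w7,w6,w2,w3,clk,w1]
t=0: Δ0=101011000 Δ1=101011010 Δ2=101011110 | 2Δ
t=1: Δ0=101011110 Δ1=101011100 | 1Δ
t=2: Δ0=101011100 Δ1=101011110 Δ2=111011110 Δ3=111011111 Δ4=111110111 | 4Δ
t=3: Δ0=111110111 Δ1=111110101 | 1Δ
t=4: Δ0=111110101 Δ1=111110111 Δ2=101110111 Δ3=101010110 Δ4=101001110 Δ5=101011110 | 5Δ
t=5: Δ0=101011110 Δ1=101011100 | 1Δ
t=6: Δ0=101011100 Δ1=101011110 Δ2=111011110 Δ3=111011111 Δ4=111110111 | 4Δ
t=7: Δ0=111110111 Δ1=111110101 | 1Δ
t=8: Δ0=111110101 Δ1=111110111 Δ2=101110111 Δ3=101010110 Δ4=101001110 Δ5=101011110 | 5Δ
t=9: Δ0=101011110 Δ1=101011100 | 1Δ
t=10: Δ0=101011100 Δ1=101011110 Δ2=111011110 Δ3=111011111 Δ4=111110111 | 4Δ
t=11: Δ0=111110111 Δ1=111110101 | 1Δ
t=12: Δ0=111110101 Δ1=111110111 Δ2=101110111 Δ3=101010110 Δ4=101001110 Δ5=101011110 | 5Δ
t=13: Δ0=101011110 Δ1=101011100 | 1Δ
t=14: Δ0=101011100 Δ1=101011110 Δ2=111011110 Δ3=111011111 Δ4=111110111 | 4Δ
t=15: Δ0=111110111 Δ1=111110101 | 1Δ
t=16: Δ0=111110101 Δ1=111110111 Δ2=101110111 Δ3=101010110 Δ4=101001110 Δ5=101011110 | 5Δ
t=17: Δ0=101011110 Δ1=101011100 | 1Δ
t=18: Δ0=101011100 Δ1=101011110 Δ2=111011110 Δ3=111011111 Δ4=111110111 | 4Δ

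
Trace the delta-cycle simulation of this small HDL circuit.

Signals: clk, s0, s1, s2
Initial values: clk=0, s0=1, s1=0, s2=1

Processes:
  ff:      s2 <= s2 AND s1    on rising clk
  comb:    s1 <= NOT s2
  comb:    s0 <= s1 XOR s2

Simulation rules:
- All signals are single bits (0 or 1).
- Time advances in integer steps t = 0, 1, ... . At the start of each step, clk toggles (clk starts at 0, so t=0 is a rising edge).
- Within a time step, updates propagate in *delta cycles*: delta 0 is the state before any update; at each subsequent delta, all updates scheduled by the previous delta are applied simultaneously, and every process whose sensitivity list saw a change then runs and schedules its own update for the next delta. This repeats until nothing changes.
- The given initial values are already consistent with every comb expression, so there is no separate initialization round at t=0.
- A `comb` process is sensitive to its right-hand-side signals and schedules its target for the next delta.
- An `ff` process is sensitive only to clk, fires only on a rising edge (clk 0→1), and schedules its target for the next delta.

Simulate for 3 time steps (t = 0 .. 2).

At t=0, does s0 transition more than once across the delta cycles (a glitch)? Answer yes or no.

yes

[bits: s1,s0,clk,s2]
t=0: Δ0=0101 Δ1=0111 Δ2=0110 Δ3=1010 Δ4=1110 | 4Δ
t=1: Δ0=1110 Δ1=1100 | 1Δ
t=2: Δ0=1100 Δ1=1110 | 1Δ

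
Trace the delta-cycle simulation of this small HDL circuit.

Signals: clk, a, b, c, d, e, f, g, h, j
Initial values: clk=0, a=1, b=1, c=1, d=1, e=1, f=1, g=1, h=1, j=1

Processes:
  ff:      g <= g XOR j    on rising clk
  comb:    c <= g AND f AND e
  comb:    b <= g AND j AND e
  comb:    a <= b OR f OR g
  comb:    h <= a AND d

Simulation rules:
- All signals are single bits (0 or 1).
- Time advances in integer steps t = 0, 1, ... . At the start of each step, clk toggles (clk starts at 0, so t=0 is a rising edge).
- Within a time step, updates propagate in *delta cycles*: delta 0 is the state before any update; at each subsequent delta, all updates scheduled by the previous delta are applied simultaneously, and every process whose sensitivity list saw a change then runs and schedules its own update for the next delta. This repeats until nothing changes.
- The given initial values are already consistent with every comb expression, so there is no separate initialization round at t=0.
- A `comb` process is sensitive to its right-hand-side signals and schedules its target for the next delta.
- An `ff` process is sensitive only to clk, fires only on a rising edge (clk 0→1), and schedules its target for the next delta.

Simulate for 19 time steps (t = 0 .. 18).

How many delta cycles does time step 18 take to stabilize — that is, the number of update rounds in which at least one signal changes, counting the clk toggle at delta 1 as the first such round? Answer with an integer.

3

t0.Δ0 e=1 h=1 b=1 j=1 clk=0 f=1 c=1 d=1 g=1 a=1
t0.Δ1 e=1 h=1 b=1 j=1 clk=1 f=1 c=1 d=1 g=1 a=1
t0.Δ2 e=1 h=1 b=1 j=1 clk=1 f=1 c=1 d=1 g=0 a=1
t0.Δ3 e=1 h=1 b=0 j=1 clk=1 f=1 c=0 d=1 g=0 a=1
t1.Δ0 e=1 h=1 b=0 j=1 clk=1 f=1 c=0 d=1 g=0 a=1
t1.Δ1 e=1 h=1 b=0 j=1 clk=0 f=1 c=0 d=1 g=0 a=1
t2.Δ0 e=1 h=1 b=0 j=1 clk=0 f=1 c=0 d=1 g=0 a=1
t2.Δ1 e=1 h=1 b=0 j=1 clk=1 f=1 c=0 d=1 g=0 a=1
t2.Δ2 e=1 h=1 b=0 j=1 clk=1 f=1 c=0 d=1 g=1 a=1
t2.Δ3 e=1 h=1 b=1 j=1 clk=1 f=1 c=1 d=1 g=1 a=1
t3.Δ0 e=1 h=1 b=1 j=1 clk=1 f=1 c=1 d=1 g=1 a=1
t3.Δ1 e=1 h=1 b=1 j=1 clk=0 f=1 c=1 d=1 g=1 a=1
t4.Δ0 e=1 h=1 b=1 j=1 clk=0 f=1 c=1 d=1 g=1 a=1
t4.Δ1 e=1 h=1 b=1 j=1 clk=1 f=1 c=1 d=1 g=1 a=1
t4.Δ2 e=1 h=1 b=1 j=1 clk=1 f=1 c=1 d=1 g=0 a=1
t4.Δ3 e=1 h=1 b=0 j=1 clk=1 f=1 c=0 d=1 g=0 a=1
t5.Δ0 e=1 h=1 b=0 j=1 clk=1 f=1 c=0 d=1 g=0 a=1
t5.Δ1 e=1 h=1 b=0 j=1 clk=0 f=1 c=0 d=1 g=0 a=1
t6.Δ0 e=1 h=1 b=0 j=1 clk=0 f=1 c=0 d=1 g=0 a=1
t6.Δ1 e=1 h=1 b=0 j=1 clk=1 f=1 c=0 d=1 g=0 a=1
t6.Δ2 e=1 h=1 b=0 j=1 clk=1 f=1 c=0 d=1 g=1 a=1
t6.Δ3 e=1 h=1 b=1 j=1 clk=1 f=1 c=1 d=1 g=1 a=1
t7.Δ0 e=1 h=1 b=1 j=1 clk=1 f=1 c=1 d=1 g=1 a=1
t7.Δ1 e=1 h=1 b=1 j=1 clk=0 f=1 c=1 d=1 g=1 a=1
t8.Δ0 e=1 h=1 b=1 j=1 clk=0 f=1 c=1 d=1 g=1 a=1
t8.Δ1 e=1 h=1 b=1 j=1 clk=1 f=1 c=1 d=1 g=1 a=1
t8.Δ2 e=1 h=1 b=1 j=1 clk=1 f=1 c=1 d=1 g=0 a=1
t8.Δ3 e=1 h=1 b=0 j=1 clk=1 f=1 c=0 d=1 g=0 a=1
t9.Δ0 e=1 h=1 b=0 j=1 clk=1 f=1 c=0 d=1 g=0 a=1
t9.Δ1 e=1 h=1 b=0 j=1 clk=0 f=1 c=0 d=1 g=0 a=1
t10.Δ0 e=1 h=1 b=0 j=1 clk=0 f=1 c=0 d=1 g=0 a=1
t10.Δ1 e=1 h=1 b=0 j=1 clk=1 f=1 c=0 d=1 g=0 a=1
t10.Δ2 e=1 h=1 b=0 j=1 clk=1 f=1 c=0 d=1 g=1 a=1
t10.Δ3 e=1 h=1 b=1 j=1 clk=1 f=1 c=1 d=1 g=1 a=1
t11.Δ0 e=1 h=1 b=1 j=1 clk=1 f=1 c=1 d=1 g=1 a=1
t11.Δ1 e=1 h=1 b=1 j=1 clk=0 f=1 c=1 d=1 g=1 a=1
t12.Δ0 e=1 h=1 b=1 j=1 clk=0 f=1 c=1 d=1 g=1 a=1
t12.Δ1 e=1 h=1 b=1 j=1 clk=1 f=1 c=1 d=1 g=1 a=1
t12.Δ2 e=1 h=1 b=1 j=1 clk=1 f=1 c=1 d=1 g=0 a=1
t12.Δ3 e=1 h=1 b=0 j=1 clk=1 f=1 c=0 d=1 g=0 a=1
t13.Δ0 e=1 h=1 b=0 j=1 clk=1 f=1 c=0 d=1 g=0 a=1
t13.Δ1 e=1 h=1 b=0 j=1 clk=0 f=1 c=0 d=1 g=0 a=1
t14.Δ0 e=1 h=1 b=0 j=1 clk=0 f=1 c=0 d=1 g=0 a=1
t14.Δ1 e=1 h=1 b=0 j=1 clk=1 f=1 c=0 d=1 g=0 a=1
t14.Δ2 e=1 h=1 b=0 j=1 clk=1 f=1 c=0 d=1 g=1 a=1
t14.Δ3 e=1 h=1 b=1 j=1 clk=1 f=1 c=1 d=1 g=1 a=1
t15.Δ0 e=1 h=1 b=1 j=1 clk=1 f=1 c=1 d=1 g=1 a=1
t15.Δ1 e=1 h=1 b=1 j=1 clk=0 f=1 c=1 d=1 g=1 a=1
t16.Δ0 e=1 h=1 b=1 j=1 clk=0 f=1 c=1 d=1 g=1 a=1
t16.Δ1 e=1 h=1 b=1 j=1 clk=1 f=1 c=1 d=1 g=1 a=1
t16.Δ2 e=1 h=1 b=1 j=1 clk=1 f=1 c=1 d=1 g=0 a=1
t16.Δ3 e=1 h=1 b=0 j=1 clk=1 f=1 c=0 d=1 g=0 a=1
t17.Δ0 e=1 h=1 b=0 j=1 clk=1 f=1 c=0 d=1 g=0 a=1
t17.Δ1 e=1 h=1 b=0 j=1 clk=0 f=1 c=0 d=1 g=0 a=1
t18.Δ0 e=1 h=1 b=0 j=1 clk=0 f=1 c=0 d=1 g=0 a=1
t18.Δ1 e=1 h=1 b=0 j=1 clk=1 f=1 c=0 d=1 g=0 a=1
t18.Δ2 e=1 h=1 b=0 j=1 clk=1 f=1 c=0 d=1 g=1 a=1
t18.Δ3 e=1 h=1 b=1 j=1 clk=1 f=1 c=1 d=1 g=1 a=1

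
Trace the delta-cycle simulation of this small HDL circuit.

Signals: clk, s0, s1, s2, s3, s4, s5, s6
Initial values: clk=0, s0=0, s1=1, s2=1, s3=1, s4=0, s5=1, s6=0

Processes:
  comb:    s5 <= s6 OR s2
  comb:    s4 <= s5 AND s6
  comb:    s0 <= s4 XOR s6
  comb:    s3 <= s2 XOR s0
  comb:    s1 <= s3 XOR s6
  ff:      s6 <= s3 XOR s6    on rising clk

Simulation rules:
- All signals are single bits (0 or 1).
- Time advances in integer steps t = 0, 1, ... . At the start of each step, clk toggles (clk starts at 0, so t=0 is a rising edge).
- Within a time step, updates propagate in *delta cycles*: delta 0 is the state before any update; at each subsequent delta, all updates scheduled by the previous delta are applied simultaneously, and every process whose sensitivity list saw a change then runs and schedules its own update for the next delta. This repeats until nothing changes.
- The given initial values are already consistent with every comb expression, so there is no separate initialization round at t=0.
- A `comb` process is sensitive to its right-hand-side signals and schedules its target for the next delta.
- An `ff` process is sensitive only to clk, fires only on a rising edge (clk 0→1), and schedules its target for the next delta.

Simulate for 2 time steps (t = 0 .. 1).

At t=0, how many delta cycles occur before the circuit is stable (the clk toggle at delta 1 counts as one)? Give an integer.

6

t0.Δ0 s3=1 s4=0 clk=0 s6=0 s2=1 s5=1 s1=1 s0=0
t0.Δ1 s3=1 s4=0 clk=1 s6=0 s2=1 s5=1 s1=1 s0=0
t0.Δ2 s3=1 s4=0 clk=1 s6=1 s2=1 s5=1 s1=1 s0=0
t0.Δ3 s3=1 s4=1 clk=1 s6=1 s2=1 s5=1 s1=0 s0=1
t0.Δ4 s3=0 s4=1 clk=1 s6=1 s2=1 s5=1 s1=0 s0=0
t0.Δ5 s3=1 s4=1 clk=1 s6=1 s2=1 s5=1 s1=1 s0=0
t0.Δ6 s3=1 s4=1 clk=1 s6=1 s2=1 s5=1 s1=0 s0=0
t1.Δ0 s3=1 s4=1 clk=1 s6=1 s2=1 s5=1 s1=0 s0=0
t1.Δ1 s3=1 s4=1 clk=0 s6=1 s2=1 s5=1 s1=0 s0=0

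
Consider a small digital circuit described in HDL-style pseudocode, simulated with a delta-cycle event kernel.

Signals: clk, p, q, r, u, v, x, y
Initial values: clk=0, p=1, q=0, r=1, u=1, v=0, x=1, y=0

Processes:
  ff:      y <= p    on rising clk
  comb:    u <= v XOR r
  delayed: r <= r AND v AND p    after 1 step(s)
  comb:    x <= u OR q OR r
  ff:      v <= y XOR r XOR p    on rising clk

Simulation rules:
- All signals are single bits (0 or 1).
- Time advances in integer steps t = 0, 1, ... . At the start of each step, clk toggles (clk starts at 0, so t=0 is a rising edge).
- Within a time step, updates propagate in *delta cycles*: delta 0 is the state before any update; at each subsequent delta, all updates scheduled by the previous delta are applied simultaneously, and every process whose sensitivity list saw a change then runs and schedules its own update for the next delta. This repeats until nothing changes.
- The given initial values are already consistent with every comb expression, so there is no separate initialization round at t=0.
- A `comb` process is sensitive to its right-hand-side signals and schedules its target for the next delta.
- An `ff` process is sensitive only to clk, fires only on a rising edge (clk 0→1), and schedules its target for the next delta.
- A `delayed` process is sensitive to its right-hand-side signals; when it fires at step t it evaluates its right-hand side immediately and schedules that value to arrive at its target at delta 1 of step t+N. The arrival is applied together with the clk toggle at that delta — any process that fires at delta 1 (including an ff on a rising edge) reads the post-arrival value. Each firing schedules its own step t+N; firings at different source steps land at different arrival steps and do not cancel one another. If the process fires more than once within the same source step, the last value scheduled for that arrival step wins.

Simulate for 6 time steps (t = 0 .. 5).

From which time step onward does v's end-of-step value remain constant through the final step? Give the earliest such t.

t=0 Δ0: r=1 y=0 u=1 v=0 p=1 x=1 clk=0 q=0
  Δ1: clk:0→1
  Δ2: y:0→1
  (2Δ to stable)
t=1 Δ0: r=1 y=1 u=1 v=0 p=1 x=1 clk=1 q=0
  Δ1: clk:1→0
  (1Δ to stable)
t=2 Δ0: r=1 y=1 u=1 v=0 p=1 x=1 clk=0 q=0
  Δ1: clk:0→1
  Δ2: v:0→1
  Δ3: u:1→0
  (3Δ to stable)
t=3 Δ0: r=1 y=1 u=0 v=1 p=1 x=1 clk=1 q=0
  Δ1: clk:1→0
  (1Δ to stable)
t=4 Δ0: r=1 y=1 u=0 v=1 p=1 x=1 clk=0 q=0
  Δ1: clk:0→1
  (1Δ to stable)
t=5 Δ0: r=1 y=1 u=0 v=1 p=1 x=1 clk=1 q=0
  Δ1: clk:1→0
  (1Δ to stable)

2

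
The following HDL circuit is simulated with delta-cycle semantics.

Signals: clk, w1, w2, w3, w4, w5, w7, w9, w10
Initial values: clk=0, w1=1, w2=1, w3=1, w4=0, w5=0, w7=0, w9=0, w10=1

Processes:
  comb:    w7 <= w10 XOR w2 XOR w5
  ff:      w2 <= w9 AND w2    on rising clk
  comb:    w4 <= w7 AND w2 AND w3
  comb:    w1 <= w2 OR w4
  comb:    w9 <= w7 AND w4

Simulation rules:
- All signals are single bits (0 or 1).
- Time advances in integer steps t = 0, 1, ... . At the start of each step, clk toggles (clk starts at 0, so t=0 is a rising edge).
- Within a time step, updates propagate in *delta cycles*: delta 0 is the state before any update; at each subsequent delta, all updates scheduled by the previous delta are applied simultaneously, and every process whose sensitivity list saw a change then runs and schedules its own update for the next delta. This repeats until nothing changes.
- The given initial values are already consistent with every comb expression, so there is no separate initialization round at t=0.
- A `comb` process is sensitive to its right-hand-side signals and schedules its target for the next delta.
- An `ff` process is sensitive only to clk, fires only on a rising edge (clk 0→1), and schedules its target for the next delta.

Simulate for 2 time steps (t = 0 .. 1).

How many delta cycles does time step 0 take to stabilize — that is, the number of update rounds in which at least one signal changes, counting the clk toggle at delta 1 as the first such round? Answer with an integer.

t0.Δ0 w9=0 clk=0 w4=0 w7=0 w5=0 w10=1 w2=1 w3=1 w1=1
t0.Δ1 w9=0 clk=1 w4=0 w7=0 w5=0 w10=1 w2=1 w3=1 w1=1
t0.Δ2 w9=0 clk=1 w4=0 w7=0 w5=0 w10=1 w2=0 w3=1 w1=1
t0.Δ3 w9=0 clk=1 w4=0 w7=1 w5=0 w10=1 w2=0 w3=1 w1=0
t1.Δ0 w9=0 clk=1 w4=0 w7=1 w5=0 w10=1 w2=0 w3=1 w1=0
t1.Δ1 w9=0 clk=0 w4=0 w7=1 w5=0 w10=1 w2=0 w3=1 w1=0

3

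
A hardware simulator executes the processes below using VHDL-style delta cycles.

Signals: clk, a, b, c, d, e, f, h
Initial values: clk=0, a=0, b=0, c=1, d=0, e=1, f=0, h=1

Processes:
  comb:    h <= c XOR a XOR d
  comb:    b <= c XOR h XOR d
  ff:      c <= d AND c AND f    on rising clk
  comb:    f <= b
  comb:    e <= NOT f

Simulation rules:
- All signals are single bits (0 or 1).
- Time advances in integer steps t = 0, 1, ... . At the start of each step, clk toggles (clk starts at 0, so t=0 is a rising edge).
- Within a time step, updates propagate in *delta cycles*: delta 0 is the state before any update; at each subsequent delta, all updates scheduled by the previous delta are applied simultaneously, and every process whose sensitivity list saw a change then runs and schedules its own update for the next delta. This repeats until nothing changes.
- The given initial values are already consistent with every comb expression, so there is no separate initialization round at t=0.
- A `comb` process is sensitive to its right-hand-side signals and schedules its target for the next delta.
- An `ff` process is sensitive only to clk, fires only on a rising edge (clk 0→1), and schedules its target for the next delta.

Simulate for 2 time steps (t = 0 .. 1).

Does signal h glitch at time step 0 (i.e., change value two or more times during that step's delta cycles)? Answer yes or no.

no

t0.Δ0 b=0 clk=0 a=0 c=1 e=1 f=0 d=0 h=1
t0.Δ1 b=0 clk=1 a=0 c=1 e=1 f=0 d=0 h=1
t0.Δ2 b=0 clk=1 a=0 c=0 e=1 f=0 d=0 h=1
t0.Δ3 b=1 clk=1 a=0 c=0 e=1 f=0 d=0 h=0
t0.Δ4 b=0 clk=1 a=0 c=0 e=1 f=1 d=0 h=0
t0.Δ5 b=0 clk=1 a=0 c=0 e=0 f=0 d=0 h=0
t0.Δ6 b=0 clk=1 a=0 c=0 e=1 f=0 d=0 h=0
t1.Δ0 b=0 clk=1 a=0 c=0 e=1 f=0 d=0 h=0
t1.Δ1 b=0 clk=0 a=0 c=0 e=1 f=0 d=0 h=0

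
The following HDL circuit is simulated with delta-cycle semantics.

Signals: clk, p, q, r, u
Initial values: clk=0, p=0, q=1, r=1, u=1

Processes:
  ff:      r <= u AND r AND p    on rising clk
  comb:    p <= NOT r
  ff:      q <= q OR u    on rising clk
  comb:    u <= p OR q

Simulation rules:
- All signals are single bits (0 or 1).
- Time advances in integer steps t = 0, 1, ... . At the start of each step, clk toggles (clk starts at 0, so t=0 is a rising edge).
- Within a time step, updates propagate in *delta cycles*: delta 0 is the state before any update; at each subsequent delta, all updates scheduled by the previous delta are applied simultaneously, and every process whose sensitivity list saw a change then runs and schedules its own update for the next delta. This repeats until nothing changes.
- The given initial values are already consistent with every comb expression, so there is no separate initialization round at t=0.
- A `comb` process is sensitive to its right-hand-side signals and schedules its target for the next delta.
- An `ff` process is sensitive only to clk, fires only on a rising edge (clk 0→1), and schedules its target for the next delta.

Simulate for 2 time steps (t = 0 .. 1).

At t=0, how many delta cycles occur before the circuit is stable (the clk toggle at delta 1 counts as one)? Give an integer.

3

t0.Δ0 q=1 clk=0 p=0 r=1 u=1
t0.Δ1 q=1 clk=1 p=0 r=1 u=1
t0.Δ2 q=1 clk=1 p=0 r=0 u=1
t0.Δ3 q=1 clk=1 p=1 r=0 u=1
t1.Δ0 q=1 clk=1 p=1 r=0 u=1
t1.Δ1 q=1 clk=0 p=1 r=0 u=1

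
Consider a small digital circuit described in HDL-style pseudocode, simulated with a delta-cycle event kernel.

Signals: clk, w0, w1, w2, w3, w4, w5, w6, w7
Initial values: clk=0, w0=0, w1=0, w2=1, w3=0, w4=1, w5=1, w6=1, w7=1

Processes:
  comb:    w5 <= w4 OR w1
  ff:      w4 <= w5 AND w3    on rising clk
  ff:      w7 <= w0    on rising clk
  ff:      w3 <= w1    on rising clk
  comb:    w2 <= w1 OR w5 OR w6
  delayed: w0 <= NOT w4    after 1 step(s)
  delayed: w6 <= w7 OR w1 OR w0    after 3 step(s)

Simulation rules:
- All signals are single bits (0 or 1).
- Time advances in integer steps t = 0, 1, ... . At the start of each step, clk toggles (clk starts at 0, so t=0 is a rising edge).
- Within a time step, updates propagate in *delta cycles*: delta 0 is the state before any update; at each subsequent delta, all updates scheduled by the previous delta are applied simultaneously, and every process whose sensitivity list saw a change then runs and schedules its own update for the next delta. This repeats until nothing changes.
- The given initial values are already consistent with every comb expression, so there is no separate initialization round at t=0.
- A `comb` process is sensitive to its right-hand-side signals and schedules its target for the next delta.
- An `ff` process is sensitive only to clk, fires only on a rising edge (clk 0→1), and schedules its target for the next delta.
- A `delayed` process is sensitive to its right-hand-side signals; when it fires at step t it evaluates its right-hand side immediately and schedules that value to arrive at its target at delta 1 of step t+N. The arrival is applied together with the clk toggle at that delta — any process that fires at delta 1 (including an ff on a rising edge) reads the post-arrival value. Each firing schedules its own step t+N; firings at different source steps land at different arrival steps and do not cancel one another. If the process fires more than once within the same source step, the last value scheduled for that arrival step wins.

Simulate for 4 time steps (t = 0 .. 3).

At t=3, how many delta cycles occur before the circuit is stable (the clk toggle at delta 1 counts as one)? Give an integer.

[bits: w0,w6,w3,w2,w5,w4,clk,w1,w7]
t=0: Δ0=010111001 Δ1=010111101 Δ2=010110100 Δ3=010100100 | 3Δ
t=1: Δ0=010100100 Δ1=110100000 | 1Δ
t=2: Δ0=110100000 Δ1=110100100 Δ2=110100101 | 2Δ
t=3: Δ0=110100101 Δ1=100100001 Δ2=100000001 | 2Δ

2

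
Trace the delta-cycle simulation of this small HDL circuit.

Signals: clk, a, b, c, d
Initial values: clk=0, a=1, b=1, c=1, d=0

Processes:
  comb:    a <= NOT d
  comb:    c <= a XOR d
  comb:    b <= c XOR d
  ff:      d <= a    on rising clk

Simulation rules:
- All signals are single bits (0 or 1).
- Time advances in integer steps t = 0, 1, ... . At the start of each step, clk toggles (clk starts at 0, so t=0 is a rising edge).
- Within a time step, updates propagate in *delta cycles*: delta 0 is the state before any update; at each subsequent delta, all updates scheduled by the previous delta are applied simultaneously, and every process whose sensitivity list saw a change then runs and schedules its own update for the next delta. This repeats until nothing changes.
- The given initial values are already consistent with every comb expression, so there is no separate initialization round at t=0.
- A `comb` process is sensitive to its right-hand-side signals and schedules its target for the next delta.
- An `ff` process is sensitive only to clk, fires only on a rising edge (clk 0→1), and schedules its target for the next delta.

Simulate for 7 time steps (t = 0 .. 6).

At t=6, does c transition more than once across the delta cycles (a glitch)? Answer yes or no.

yes

t0.Δ0 a=1 c=1 b=1 clk=0 d=0
t0.Δ1 a=1 c=1 b=1 clk=1 d=0
t0.Δ2 a=1 c=1 b=1 clk=1 d=1
t0.Δ3 a=0 c=0 b=0 clk=1 d=1
t0.Δ4 a=0 c=1 b=1 clk=1 d=1
t0.Δ5 a=0 c=1 b=0 clk=1 d=1
t1.Δ0 a=0 c=1 b=0 clk=1 d=1
t1.Δ1 a=0 c=1 b=0 clk=0 d=1
t2.Δ0 a=0 c=1 b=0 clk=0 d=1
t2.Δ1 a=0 c=1 b=0 clk=1 d=1
t2.Δ2 a=0 c=1 b=0 clk=1 d=0
t2.Δ3 a=1 c=0 b=1 clk=1 d=0
t2.Δ4 a=1 c=1 b=0 clk=1 d=0
t2.Δ5 a=1 c=1 b=1 clk=1 d=0
t3.Δ0 a=1 c=1 b=1 clk=1 d=0
t3.Δ1 a=1 c=1 b=1 clk=0 d=0
t4.Δ0 a=1 c=1 b=1 clk=0 d=0
t4.Δ1 a=1 c=1 b=1 clk=1 d=0
t4.Δ2 a=1 c=1 b=1 clk=1 d=1
t4.Δ3 a=0 c=0 b=0 clk=1 d=1
t4.Δ4 a=0 c=1 b=1 clk=1 d=1
t4.Δ5 a=0 c=1 b=0 clk=1 d=1
t5.Δ0 a=0 c=1 b=0 clk=1 d=1
t5.Δ1 a=0 c=1 b=0 clk=0 d=1
t6.Δ0 a=0 c=1 b=0 clk=0 d=1
t6.Δ1 a=0 c=1 b=0 clk=1 d=1
t6.Δ2 a=0 c=1 b=0 clk=1 d=0
t6.Δ3 a=1 c=0 b=1 clk=1 d=0
t6.Δ4 a=1 c=1 b=0 clk=1 d=0
t6.Δ5 a=1 c=1 b=1 clk=1 d=0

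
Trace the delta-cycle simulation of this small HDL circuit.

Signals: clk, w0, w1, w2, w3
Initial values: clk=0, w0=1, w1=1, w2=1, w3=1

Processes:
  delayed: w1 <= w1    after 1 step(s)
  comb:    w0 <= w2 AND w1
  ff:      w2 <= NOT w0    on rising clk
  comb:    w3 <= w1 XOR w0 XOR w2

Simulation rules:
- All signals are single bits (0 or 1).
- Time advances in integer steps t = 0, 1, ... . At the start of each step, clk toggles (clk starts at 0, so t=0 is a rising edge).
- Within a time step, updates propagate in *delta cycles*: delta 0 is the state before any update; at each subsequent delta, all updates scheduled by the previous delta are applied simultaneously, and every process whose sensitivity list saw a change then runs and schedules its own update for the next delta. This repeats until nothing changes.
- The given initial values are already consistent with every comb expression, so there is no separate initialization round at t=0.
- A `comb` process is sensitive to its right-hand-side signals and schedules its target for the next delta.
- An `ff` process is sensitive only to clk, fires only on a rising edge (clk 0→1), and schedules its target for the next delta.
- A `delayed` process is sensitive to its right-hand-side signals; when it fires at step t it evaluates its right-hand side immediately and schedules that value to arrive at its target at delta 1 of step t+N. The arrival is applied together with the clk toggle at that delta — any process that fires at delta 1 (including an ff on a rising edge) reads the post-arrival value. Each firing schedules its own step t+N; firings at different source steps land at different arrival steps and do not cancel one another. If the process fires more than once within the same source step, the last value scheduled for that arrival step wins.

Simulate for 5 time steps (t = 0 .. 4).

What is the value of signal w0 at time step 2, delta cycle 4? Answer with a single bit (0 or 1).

t=0 Δ0: w0=1 w2=1 clk=0 w3=1 w1=1
  Δ1: clk:0→1
  Δ2: w2:1→0
  Δ3: w0:1→0, w3:1→0
  Δ4: w3:0→1
  (4Δ to stable)
t=1 Δ0: w0=0 w2=0 clk=1 w3=1 w1=1
  Δ1: clk:1→0
  (1Δ to stable)
t=2 Δ0: w0=0 w2=0 clk=0 w3=1 w1=1
  Δ1: clk:0→1
  Δ2: w2:0→1
  Δ3: w0:0→1, w3:1→0
  Δ4: w3:0→1
  (4Δ to stable)
t=3 Δ0: w0=1 w2=1 clk=1 w3=1 w1=1
  Δ1: clk:1→0
  (1Δ to stable)
t=4 Δ0: w0=1 w2=1 clk=0 w3=1 w1=1
  Δ1: clk:0→1
  Δ2: w2:1→0
  Δ3: w0:1→0, w3:1→0
  Δ4: w3:0→1
  (4Δ to stable)

1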